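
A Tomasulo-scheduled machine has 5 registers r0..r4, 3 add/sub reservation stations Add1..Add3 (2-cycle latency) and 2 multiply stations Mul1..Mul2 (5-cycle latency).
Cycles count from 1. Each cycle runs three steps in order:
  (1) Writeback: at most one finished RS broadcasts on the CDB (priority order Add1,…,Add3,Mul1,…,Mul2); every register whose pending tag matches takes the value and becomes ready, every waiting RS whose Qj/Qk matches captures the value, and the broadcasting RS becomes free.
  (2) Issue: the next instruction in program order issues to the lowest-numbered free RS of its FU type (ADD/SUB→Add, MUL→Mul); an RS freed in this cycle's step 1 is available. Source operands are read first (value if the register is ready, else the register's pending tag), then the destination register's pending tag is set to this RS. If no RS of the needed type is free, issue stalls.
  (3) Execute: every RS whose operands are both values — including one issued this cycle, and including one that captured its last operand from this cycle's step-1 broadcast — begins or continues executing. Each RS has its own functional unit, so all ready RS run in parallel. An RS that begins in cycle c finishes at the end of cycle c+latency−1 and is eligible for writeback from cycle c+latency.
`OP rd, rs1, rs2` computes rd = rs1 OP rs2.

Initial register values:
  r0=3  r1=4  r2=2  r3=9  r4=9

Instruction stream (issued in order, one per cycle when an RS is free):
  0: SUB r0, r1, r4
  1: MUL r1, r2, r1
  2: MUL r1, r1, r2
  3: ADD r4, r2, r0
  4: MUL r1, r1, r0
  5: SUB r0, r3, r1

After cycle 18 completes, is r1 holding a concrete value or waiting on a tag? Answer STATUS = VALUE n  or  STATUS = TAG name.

STATUS = VALUE -80

c1: issue SUB r0<-Add1 | r0:Add1,r1:4,r2:2,r3:9,r4:9
c2: issue MUL r1<-Mul1 | r0:Add1,r1:Mul1,r2:2,r3:9,r4:9
c3: CDB Add1=-5; issue MUL r1<-Mul2 | r0:-5,r1:Mul2,r2:2,r3:9,r4:9
c4: issue ADD r4<-Add1 | r0:-5,r1:Mul2,r2:2,r3:9,r4:Add1
c5: stall | r0:-5,r1:Mul2,r2:2,r3:9,r4:Add1
c6: CDB Add1=-3; stall | r0:-5,r1:Mul2,r2:2,r3:9,r4:-3
c7: CDB Mul1=8; issue MUL r1<-Mul1 | r0:-5,r1:Mul1,r2:2,r3:9,r4:-3
c8: issue SUB r0<-Add1 | r0:Add1,r1:Mul1,r2:2,r3:9,r4:-3
c9: - | r0:Add1,r1:Mul1,r2:2,r3:9,r4:-3
c10: - | r0:Add1,r1:Mul1,r2:2,r3:9,r4:-3
c11: - | r0:Add1,r1:Mul1,r2:2,r3:9,r4:-3
c12: CDB Mul2=16 | r0:Add1,r1:Mul1,r2:2,r3:9,r4:-3
c13: - | r0:Add1,r1:Mul1,r2:2,r3:9,r4:-3
c14: - | r0:Add1,r1:Mul1,r2:2,r3:9,r4:-3
c15: - | r0:Add1,r1:Mul1,r2:2,r3:9,r4:-3
c16: - | r0:Add1,r1:Mul1,r2:2,r3:9,r4:-3
c17: CDB Mul1=-80 | r0:Add1,r1:-80,r2:2,r3:9,r4:-3
c18: - | r0:Add1,r1:-80,r2:2,r3:9,r4:-3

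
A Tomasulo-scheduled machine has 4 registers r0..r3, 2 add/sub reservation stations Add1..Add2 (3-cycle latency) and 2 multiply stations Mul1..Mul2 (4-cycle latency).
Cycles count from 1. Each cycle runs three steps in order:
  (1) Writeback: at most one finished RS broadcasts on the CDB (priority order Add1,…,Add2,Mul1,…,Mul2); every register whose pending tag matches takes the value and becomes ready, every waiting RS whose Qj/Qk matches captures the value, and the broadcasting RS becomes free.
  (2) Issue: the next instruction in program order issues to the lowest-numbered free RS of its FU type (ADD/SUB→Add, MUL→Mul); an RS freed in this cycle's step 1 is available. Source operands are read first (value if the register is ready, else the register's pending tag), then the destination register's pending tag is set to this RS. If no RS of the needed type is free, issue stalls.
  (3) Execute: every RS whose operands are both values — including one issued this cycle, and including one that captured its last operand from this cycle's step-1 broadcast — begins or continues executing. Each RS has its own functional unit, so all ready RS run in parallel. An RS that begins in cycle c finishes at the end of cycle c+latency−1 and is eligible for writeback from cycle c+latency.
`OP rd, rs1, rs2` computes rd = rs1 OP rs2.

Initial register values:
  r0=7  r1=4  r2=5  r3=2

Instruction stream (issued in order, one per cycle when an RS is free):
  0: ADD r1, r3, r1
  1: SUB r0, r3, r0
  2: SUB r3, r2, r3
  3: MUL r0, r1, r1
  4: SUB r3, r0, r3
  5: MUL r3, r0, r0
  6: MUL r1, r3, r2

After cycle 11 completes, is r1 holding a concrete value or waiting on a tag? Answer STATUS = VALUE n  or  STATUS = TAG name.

cycle 1: issue ADD r1<-Add1 // r0:7,r1:Add1,r2:5,r3:2
cycle 2: issue SUB r0<-Add2 // r0:Add2,r1:Add1,r2:5,r3:2
cycle 3: stall // r0:Add2,r1:Add1,r2:5,r3:2
cycle 4: CDB Add1=6; issue SUB r3<-Add1 // r0:Add2,r1:6,r2:5,r3:Add1
cycle 5: CDB Add2=-5; issue MUL r0<-Mul1 // r0:Mul1,r1:6,r2:5,r3:Add1
cycle 6: issue SUB r3<-Add2 // r0:Mul1,r1:6,r2:5,r3:Add2
cycle 7: CDB Add1=3; issue MUL r3<-Mul2 // r0:Mul1,r1:6,r2:5,r3:Mul2
cycle 8: stall // r0:Mul1,r1:6,r2:5,r3:Mul2
cycle 9: CDB Mul1=36; issue MUL r1<-Mul1 // r0:36,r1:Mul1,r2:5,r3:Mul2
cycle 10: - // r0:36,r1:Mul1,r2:5,r3:Mul2
cycle 11: - // r0:36,r1:Mul1,r2:5,r3:Mul2

STATUS = TAG Mul1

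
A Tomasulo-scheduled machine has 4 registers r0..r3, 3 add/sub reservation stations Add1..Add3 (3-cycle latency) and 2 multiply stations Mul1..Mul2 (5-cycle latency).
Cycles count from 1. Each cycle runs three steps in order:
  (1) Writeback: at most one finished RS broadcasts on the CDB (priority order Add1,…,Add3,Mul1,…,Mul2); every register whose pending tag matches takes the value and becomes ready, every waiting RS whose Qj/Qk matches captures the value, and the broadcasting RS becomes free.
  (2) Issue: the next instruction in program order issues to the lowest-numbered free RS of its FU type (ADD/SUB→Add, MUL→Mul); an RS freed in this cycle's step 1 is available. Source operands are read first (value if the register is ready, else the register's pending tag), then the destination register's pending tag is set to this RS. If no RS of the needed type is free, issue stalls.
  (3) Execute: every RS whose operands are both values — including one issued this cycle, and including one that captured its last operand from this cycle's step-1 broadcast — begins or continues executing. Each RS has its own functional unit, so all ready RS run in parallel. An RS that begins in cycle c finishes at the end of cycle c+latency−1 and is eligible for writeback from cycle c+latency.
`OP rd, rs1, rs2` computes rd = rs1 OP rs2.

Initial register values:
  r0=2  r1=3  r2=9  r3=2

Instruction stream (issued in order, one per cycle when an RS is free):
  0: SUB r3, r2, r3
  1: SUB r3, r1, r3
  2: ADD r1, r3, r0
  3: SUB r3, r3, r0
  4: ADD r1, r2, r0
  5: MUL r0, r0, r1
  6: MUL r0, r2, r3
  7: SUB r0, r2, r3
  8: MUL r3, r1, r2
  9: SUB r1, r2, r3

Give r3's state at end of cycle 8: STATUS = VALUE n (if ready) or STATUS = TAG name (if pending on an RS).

  c1: issue SUB r3<-Add1  regs: r0:2,r1:3,r2:9,r3:Add1
  c2: issue SUB r3<-Add2  regs: r0:2,r1:3,r2:9,r3:Add2
  c3: issue ADD r1<-Add3  regs: r0:2,r1:Add3,r2:9,r3:Add2
  c4: CDB Add1=7; issue SUB r3<-Add1  regs: r0:2,r1:Add3,r2:9,r3:Add1
  c5: stall  regs: r0:2,r1:Add3,r2:9,r3:Add1
  c6: stall  regs: r0:2,r1:Add3,r2:9,r3:Add1
  c7: CDB Add2=-4; issue ADD r1<-Add2  regs: r0:2,r1:Add2,r2:9,r3:Add1
  c8: issue MUL r0<-Mul1  regs: r0:Mul1,r1:Add2,r2:9,r3:Add1

STATUS = TAG Add1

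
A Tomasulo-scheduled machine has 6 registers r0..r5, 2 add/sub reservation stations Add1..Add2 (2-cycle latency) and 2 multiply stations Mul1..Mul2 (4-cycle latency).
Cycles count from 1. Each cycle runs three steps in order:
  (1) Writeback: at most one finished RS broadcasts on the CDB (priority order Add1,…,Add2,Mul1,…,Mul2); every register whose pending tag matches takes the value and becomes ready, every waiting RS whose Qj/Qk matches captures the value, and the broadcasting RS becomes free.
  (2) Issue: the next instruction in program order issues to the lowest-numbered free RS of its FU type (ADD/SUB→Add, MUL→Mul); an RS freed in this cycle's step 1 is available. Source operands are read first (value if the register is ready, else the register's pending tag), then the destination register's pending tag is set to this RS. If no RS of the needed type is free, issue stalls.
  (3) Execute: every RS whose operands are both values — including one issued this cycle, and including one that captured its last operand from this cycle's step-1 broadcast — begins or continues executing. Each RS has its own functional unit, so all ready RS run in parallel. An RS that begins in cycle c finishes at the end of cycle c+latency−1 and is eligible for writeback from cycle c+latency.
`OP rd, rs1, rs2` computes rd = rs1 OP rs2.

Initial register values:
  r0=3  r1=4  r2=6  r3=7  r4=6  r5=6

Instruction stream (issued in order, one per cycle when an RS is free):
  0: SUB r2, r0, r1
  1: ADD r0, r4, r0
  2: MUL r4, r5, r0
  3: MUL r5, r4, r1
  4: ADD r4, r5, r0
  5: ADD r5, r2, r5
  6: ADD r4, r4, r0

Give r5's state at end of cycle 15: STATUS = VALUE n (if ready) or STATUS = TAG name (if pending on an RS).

STATUS = VALUE 215

c1: issue SUB r2<-Add1 | r0:3,r1:4,r2:Add1,r3:7,r4:6,r5:6
c2: issue ADD r0<-Add2 | r0:Add2,r1:4,r2:Add1,r3:7,r4:6,r5:6
c3: CDB Add1=-1; issue MUL r4<-Mul1 | r0:Add2,r1:4,r2:-1,r3:7,r4:Mul1,r5:6
c4: CDB Add2=9; issue MUL r5<-Mul2 | r0:9,r1:4,r2:-1,r3:7,r4:Mul1,r5:Mul2
c5: issue ADD r4<-Add1 | r0:9,r1:4,r2:-1,r3:7,r4:Add1,r5:Mul2
c6: issue ADD r5<-Add2 | r0:9,r1:4,r2:-1,r3:7,r4:Add1,r5:Add2
c7: stall | r0:9,r1:4,r2:-1,r3:7,r4:Add1,r5:Add2
c8: CDB Mul1=54; stall | r0:9,r1:4,r2:-1,r3:7,r4:Add1,r5:Add2
c9: stall | r0:9,r1:4,r2:-1,r3:7,r4:Add1,r5:Add2
c10: stall | r0:9,r1:4,r2:-1,r3:7,r4:Add1,r5:Add2
c11: stall | r0:9,r1:4,r2:-1,r3:7,r4:Add1,r5:Add2
c12: CDB Mul2=216; stall | r0:9,r1:4,r2:-1,r3:7,r4:Add1,r5:Add2
c13: stall | r0:9,r1:4,r2:-1,r3:7,r4:Add1,r5:Add2
c14: CDB Add1=225; issue ADD r4<-Add1 | r0:9,r1:4,r2:-1,r3:7,r4:Add1,r5:Add2
c15: CDB Add2=215 | r0:9,r1:4,r2:-1,r3:7,r4:Add1,r5:215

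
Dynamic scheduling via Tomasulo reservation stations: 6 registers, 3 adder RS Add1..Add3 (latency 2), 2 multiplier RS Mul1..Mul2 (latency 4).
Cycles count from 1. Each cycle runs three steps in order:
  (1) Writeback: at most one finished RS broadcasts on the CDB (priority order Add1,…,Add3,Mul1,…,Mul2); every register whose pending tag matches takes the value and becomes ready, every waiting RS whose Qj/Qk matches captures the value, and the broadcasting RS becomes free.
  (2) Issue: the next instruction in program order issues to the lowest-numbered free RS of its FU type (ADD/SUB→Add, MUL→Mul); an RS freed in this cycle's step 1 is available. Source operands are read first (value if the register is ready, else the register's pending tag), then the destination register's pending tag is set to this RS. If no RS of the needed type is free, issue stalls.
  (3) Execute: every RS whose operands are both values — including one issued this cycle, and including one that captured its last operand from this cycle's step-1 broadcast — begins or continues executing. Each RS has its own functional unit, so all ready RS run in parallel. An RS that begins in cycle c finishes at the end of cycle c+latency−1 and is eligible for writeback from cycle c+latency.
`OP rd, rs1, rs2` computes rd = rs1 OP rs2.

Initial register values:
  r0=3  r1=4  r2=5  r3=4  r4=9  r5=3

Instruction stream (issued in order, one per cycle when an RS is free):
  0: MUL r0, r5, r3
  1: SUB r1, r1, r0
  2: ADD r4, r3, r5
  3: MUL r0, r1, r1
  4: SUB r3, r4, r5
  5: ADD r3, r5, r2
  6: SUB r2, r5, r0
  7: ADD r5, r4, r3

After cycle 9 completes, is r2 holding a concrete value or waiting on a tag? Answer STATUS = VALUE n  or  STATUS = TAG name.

STATUS = TAG Add2

cycle 1: issue MUL r0<-Mul1 // r0:Mul1,r1:4,r2:5,r3:4,r4:9,r5:3
cycle 2: issue SUB r1<-Add1 // r0:Mul1,r1:Add1,r2:5,r3:4,r4:9,r5:3
cycle 3: issue ADD r4<-Add2 // r0:Mul1,r1:Add1,r2:5,r3:4,r4:Add2,r5:3
cycle 4: issue MUL r0<-Mul2 // r0:Mul2,r1:Add1,r2:5,r3:4,r4:Add2,r5:3
cycle 5: CDB Add2=7; issue SUB r3<-Add2 // r0:Mul2,r1:Add1,r2:5,r3:Add2,r4:7,r5:3
cycle 6: CDB Mul1=12; issue ADD r3<-Add3 // r0:Mul2,r1:Add1,r2:5,r3:Add3,r4:7,r5:3
cycle 7: CDB Add2=4; issue SUB r2<-Add2 // r0:Mul2,r1:Add1,r2:Add2,r3:Add3,r4:7,r5:3
cycle 8: CDB Add1=-8; issue ADD r5<-Add1 // r0:Mul2,r1:-8,r2:Add2,r3:Add3,r4:7,r5:Add1
cycle 9: CDB Add3=8 // r0:Mul2,r1:-8,r2:Add2,r3:8,r4:7,r5:Add1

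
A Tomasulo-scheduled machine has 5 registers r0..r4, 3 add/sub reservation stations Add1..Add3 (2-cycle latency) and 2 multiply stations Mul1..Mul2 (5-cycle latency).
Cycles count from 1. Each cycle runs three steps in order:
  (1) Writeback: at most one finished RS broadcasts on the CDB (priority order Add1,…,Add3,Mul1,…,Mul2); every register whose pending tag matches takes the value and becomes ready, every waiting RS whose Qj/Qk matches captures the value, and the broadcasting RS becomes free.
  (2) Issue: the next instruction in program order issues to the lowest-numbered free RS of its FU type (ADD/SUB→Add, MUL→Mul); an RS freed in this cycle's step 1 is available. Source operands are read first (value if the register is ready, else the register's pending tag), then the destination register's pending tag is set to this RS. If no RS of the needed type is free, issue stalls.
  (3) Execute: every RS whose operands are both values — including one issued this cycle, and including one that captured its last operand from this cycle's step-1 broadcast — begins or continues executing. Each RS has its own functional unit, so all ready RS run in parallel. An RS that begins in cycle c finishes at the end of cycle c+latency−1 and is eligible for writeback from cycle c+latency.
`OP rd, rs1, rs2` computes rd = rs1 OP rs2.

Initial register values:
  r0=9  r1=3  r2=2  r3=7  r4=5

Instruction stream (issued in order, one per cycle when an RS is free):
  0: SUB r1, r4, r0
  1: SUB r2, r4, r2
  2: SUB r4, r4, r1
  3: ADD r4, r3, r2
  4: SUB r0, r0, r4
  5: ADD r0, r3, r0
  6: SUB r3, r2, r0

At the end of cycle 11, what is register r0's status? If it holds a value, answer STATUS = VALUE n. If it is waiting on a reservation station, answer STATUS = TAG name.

  c1: issue SUB r1<-Add1  regs: r0:9,r1:Add1,r2:2,r3:7,r4:5
  c2: issue SUB r2<-Add2  regs: r0:9,r1:Add1,r2:Add2,r3:7,r4:5
  c3: CDB Add1=-4; issue SUB r4<-Add1  regs: r0:9,r1:-4,r2:Add2,r3:7,r4:Add1
  c4: CDB Add2=3; issue ADD r4<-Add2  regs: r0:9,r1:-4,r2:3,r3:7,r4:Add2
  c5: CDB Add1=9; issue SUB r0<-Add1  regs: r0:Add1,r1:-4,r2:3,r3:7,r4:Add2
  c6: CDB Add2=10; issue ADD r0<-Add2  regs: r0:Add2,r1:-4,r2:3,r3:7,r4:10
  c7: issue SUB r3<-Add3  regs: r0:Add2,r1:-4,r2:3,r3:Add3,r4:10
  c8: CDB Add1=-1  regs: r0:Add2,r1:-4,r2:3,r3:Add3,r4:10
  c9: -  regs: r0:Add2,r1:-4,r2:3,r3:Add3,r4:10
  c10: CDB Add2=6  regs: r0:6,r1:-4,r2:3,r3:Add3,r4:10
  c11: -  regs: r0:6,r1:-4,r2:3,r3:Add3,r4:10

STATUS = VALUE 6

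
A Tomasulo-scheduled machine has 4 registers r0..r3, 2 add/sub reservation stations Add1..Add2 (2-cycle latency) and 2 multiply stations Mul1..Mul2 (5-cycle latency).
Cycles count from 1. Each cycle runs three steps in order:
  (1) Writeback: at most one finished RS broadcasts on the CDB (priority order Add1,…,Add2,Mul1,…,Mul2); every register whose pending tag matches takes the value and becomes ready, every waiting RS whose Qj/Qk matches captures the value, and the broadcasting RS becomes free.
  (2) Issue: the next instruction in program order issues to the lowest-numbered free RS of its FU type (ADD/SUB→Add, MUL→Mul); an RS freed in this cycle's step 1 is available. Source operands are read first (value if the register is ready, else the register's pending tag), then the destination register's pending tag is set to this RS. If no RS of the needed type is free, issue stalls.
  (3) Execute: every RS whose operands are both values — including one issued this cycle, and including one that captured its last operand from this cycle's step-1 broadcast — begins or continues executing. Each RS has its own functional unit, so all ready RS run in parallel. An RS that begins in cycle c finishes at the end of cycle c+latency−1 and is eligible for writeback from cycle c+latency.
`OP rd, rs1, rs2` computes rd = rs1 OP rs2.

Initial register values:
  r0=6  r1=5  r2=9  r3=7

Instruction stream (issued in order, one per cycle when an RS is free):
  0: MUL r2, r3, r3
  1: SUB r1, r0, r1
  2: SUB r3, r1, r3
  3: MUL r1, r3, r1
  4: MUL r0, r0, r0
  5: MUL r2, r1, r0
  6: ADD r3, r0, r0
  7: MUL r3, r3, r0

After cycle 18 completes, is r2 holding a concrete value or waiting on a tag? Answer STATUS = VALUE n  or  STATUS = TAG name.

STATUS = VALUE -216

cycle 1: issue MUL r2<-Mul1 // r0:6,r1:5,r2:Mul1,r3:7
cycle 2: issue SUB r1<-Add1 // r0:6,r1:Add1,r2:Mul1,r3:7
cycle 3: issue SUB r3<-Add2 // r0:6,r1:Add1,r2:Mul1,r3:Add2
cycle 4: CDB Add1=1; issue MUL r1<-Mul2 // r0:6,r1:Mul2,r2:Mul1,r3:Add2
cycle 5: stall // r0:6,r1:Mul2,r2:Mul1,r3:Add2
cycle 6: CDB Add2=-6; stall // r0:6,r1:Mul2,r2:Mul1,r3:-6
cycle 7: CDB Mul1=49; issue MUL r0<-Mul1 // r0:Mul1,r1:Mul2,r2:49,r3:-6
cycle 8: stall // r0:Mul1,r1:Mul2,r2:49,r3:-6
cycle 9: stall // r0:Mul1,r1:Mul2,r2:49,r3:-6
cycle 10: stall // r0:Mul1,r1:Mul2,r2:49,r3:-6
cycle 11: CDB Mul2=-6; issue MUL r2<-Mul2 // r0:Mul1,r1:-6,r2:Mul2,r3:-6
cycle 12: CDB Mul1=36; issue ADD r3<-Add1 // r0:36,r1:-6,r2:Mul2,r3:Add1
cycle 13: issue MUL r3<-Mul1 // r0:36,r1:-6,r2:Mul2,r3:Mul1
cycle 14: CDB Add1=72 // r0:36,r1:-6,r2:Mul2,r3:Mul1
cycle 15: - // r0:36,r1:-6,r2:Mul2,r3:Mul1
cycle 16: - // r0:36,r1:-6,r2:Mul2,r3:Mul1
cycle 17: CDB Mul2=-216 // r0:36,r1:-6,r2:-216,r3:Mul1
cycle 18: - // r0:36,r1:-6,r2:-216,r3:Mul1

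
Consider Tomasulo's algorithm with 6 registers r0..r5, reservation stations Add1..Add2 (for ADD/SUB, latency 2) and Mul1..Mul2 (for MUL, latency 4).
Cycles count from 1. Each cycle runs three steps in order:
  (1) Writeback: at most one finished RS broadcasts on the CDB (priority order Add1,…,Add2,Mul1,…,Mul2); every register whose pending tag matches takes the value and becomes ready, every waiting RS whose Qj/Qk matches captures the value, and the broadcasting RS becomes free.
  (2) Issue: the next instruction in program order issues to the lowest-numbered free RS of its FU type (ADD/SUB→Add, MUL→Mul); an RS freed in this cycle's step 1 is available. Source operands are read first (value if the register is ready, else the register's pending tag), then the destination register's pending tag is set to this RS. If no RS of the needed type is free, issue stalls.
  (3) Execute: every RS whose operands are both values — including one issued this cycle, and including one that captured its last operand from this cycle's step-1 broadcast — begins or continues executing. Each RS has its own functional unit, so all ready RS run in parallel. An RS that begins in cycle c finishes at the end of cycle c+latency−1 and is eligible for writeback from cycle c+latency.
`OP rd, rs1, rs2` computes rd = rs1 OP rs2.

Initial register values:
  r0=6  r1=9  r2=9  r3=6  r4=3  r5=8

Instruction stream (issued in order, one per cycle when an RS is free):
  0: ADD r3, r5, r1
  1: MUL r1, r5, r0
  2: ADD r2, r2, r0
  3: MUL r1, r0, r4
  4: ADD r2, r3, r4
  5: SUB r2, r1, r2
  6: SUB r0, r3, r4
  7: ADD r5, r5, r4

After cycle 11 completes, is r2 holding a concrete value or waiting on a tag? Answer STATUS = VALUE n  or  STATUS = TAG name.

  c1: issue ADD r3<-Add1  regs: r0:6,r1:9,r2:9,r3:Add1,r4:3,r5:8
  c2: issue MUL r1<-Mul1  regs: r0:6,r1:Mul1,r2:9,r3:Add1,r4:3,r5:8
  c3: CDB Add1=17; issue ADD r2<-Add1  regs: r0:6,r1:Mul1,r2:Add1,r3:17,r4:3,r5:8
  c4: issue MUL r1<-Mul2  regs: r0:6,r1:Mul2,r2:Add1,r3:17,r4:3,r5:8
  c5: CDB Add1=15; issue ADD r2<-Add1  regs: r0:6,r1:Mul2,r2:Add1,r3:17,r4:3,r5:8
  c6: CDB Mul1=48; issue SUB r2<-Add2  regs: r0:6,r1:Mul2,r2:Add2,r3:17,r4:3,r5:8
  c7: CDB Add1=20; issue SUB r0<-Add1  regs: r0:Add1,r1:Mul2,r2:Add2,r3:17,r4:3,r5:8
  c8: CDB Mul2=18; stall  regs: r0:Add1,r1:18,r2:Add2,r3:17,r4:3,r5:8
  c9: CDB Add1=14; issue ADD r5<-Add1  regs: r0:14,r1:18,r2:Add2,r3:17,r4:3,r5:Add1
  c10: CDB Add2=-2  regs: r0:14,r1:18,r2:-2,r3:17,r4:3,r5:Add1
  c11: CDB Add1=11  regs: r0:14,r1:18,r2:-2,r3:17,r4:3,r5:11

STATUS = VALUE -2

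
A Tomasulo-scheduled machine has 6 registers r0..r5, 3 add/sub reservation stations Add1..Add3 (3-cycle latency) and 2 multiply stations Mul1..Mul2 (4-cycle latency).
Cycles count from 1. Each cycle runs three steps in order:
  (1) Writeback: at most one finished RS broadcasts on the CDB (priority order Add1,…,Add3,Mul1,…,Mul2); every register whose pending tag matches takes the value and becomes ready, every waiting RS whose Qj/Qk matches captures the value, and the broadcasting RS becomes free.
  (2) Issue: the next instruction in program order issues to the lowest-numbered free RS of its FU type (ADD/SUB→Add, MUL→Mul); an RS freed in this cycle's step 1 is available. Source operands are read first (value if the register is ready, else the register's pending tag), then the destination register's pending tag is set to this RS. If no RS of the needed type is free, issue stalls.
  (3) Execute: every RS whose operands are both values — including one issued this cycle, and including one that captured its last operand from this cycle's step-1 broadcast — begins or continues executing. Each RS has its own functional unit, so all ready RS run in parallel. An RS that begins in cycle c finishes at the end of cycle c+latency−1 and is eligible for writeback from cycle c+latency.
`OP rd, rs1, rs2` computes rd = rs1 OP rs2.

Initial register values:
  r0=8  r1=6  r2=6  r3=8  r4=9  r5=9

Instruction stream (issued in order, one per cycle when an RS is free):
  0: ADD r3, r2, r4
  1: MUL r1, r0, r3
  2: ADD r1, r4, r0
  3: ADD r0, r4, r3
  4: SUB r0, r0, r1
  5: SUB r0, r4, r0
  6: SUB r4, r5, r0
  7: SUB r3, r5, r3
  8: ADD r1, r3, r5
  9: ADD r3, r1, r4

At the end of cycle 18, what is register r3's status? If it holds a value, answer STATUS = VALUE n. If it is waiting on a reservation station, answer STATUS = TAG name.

STATUS = TAG Add3

  c1: issue ADD r3<-Add1  regs: r0:8,r1:6,r2:6,r3:Add1,r4:9,r5:9
  c2: issue MUL r1<-Mul1  regs: r0:8,r1:Mul1,r2:6,r3:Add1,r4:9,r5:9
  c3: issue ADD r1<-Add2  regs: r0:8,r1:Add2,r2:6,r3:Add1,r4:9,r5:9
  c4: CDB Add1=15; issue ADD r0<-Add1  regs: r0:Add1,r1:Add2,r2:6,r3:15,r4:9,r5:9
  c5: issue SUB r0<-Add3  regs: r0:Add3,r1:Add2,r2:6,r3:15,r4:9,r5:9
  c6: CDB Add2=17; issue SUB r0<-Add2  regs: r0:Add2,r1:17,r2:6,r3:15,r4:9,r5:9
  c7: CDB Add1=24; issue SUB r4<-Add1  regs: r0:Add2,r1:17,r2:6,r3:15,r4:Add1,r5:9
  c8: CDB Mul1=120; stall  regs: r0:Add2,r1:17,r2:6,r3:15,r4:Add1,r5:9
  c9: stall  regs: r0:Add2,r1:17,r2:6,r3:15,r4:Add1,r5:9
  c10: CDB Add3=7; issue SUB r3<-Add3  regs: r0:Add2,r1:17,r2:6,r3:Add3,r4:Add1,r5:9
  c11: stall  regs: r0:Add2,r1:17,r2:6,r3:Add3,r4:Add1,r5:9
  c12: stall  regs: r0:Add2,r1:17,r2:6,r3:Add3,r4:Add1,r5:9
  c13: CDB Add2=2; issue ADD r1<-Add2  regs: r0:2,r1:Add2,r2:6,r3:Add3,r4:Add1,r5:9
  c14: CDB Add3=-6; issue ADD r3<-Add3  regs: r0:2,r1:Add2,r2:6,r3:Add3,r4:Add1,r5:9
  c15: -  regs: r0:2,r1:Add2,r2:6,r3:Add3,r4:Add1,r5:9
  c16: CDB Add1=7  regs: r0:2,r1:Add2,r2:6,r3:Add3,r4:7,r5:9
  c17: CDB Add2=3  regs: r0:2,r1:3,r2:6,r3:Add3,r4:7,r5:9
  c18: -  regs: r0:2,r1:3,r2:6,r3:Add3,r4:7,r5:9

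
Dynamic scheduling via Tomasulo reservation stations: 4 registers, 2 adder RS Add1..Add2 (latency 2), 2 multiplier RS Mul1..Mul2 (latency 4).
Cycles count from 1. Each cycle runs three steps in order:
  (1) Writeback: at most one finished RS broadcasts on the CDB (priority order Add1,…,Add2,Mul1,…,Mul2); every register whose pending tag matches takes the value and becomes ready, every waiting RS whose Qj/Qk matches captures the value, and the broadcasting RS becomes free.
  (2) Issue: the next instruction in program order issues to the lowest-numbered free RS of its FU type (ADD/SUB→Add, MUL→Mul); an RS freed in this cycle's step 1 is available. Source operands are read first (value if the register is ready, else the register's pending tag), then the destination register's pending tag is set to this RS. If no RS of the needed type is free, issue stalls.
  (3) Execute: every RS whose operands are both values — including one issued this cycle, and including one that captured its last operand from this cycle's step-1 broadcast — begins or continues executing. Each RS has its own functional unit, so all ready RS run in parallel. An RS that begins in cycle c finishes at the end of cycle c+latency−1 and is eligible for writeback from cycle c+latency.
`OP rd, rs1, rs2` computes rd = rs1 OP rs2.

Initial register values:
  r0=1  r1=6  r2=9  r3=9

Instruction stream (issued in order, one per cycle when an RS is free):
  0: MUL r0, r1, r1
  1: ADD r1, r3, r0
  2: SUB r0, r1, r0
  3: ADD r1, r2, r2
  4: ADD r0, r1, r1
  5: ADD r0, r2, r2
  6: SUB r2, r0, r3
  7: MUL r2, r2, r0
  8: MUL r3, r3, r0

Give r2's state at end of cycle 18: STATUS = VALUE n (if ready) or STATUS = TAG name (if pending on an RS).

  c1: issue MUL r0<-Mul1  regs: r0:Mul1,r1:6,r2:9,r3:9
  c2: issue ADD r1<-Add1  regs: r0:Mul1,r1:Add1,r2:9,r3:9
  c3: issue SUB r0<-Add2  regs: r0:Add2,r1:Add1,r2:9,r3:9
  c4: stall  regs: r0:Add2,r1:Add1,r2:9,r3:9
  c5: CDB Mul1=36; stall  regs: r0:Add2,r1:Add1,r2:9,r3:9
  c6: stall  regs: r0:Add2,r1:Add1,r2:9,r3:9
  c7: CDB Add1=45; issue ADD r1<-Add1  regs: r0:Add2,r1:Add1,r2:9,r3:9
  c8: stall  regs: r0:Add2,r1:Add1,r2:9,r3:9
  c9: CDB Add1=18; issue ADD r0<-Add1  regs: r0:Add1,r1:18,r2:9,r3:9
  c10: CDB Add2=9; issue ADD r0<-Add2  regs: r0:Add2,r1:18,r2:9,r3:9
  c11: CDB Add1=36; issue SUB r2<-Add1  regs: r0:Add2,r1:18,r2:Add1,r3:9
  c12: CDB Add2=18; issue MUL r2<-Mul1  regs: r0:18,r1:18,r2:Mul1,r3:9
  c13: issue MUL r3<-Mul2  regs: r0:18,r1:18,r2:Mul1,r3:Mul2
  c14: CDB Add1=9  regs: r0:18,r1:18,r2:Mul1,r3:Mul2
  c15: -  regs: r0:18,r1:18,r2:Mul1,r3:Mul2
  c16: -  regs: r0:18,r1:18,r2:Mul1,r3:Mul2
  c17: CDB Mul2=162  regs: r0:18,r1:18,r2:Mul1,r3:162
  c18: CDB Mul1=162  regs: r0:18,r1:18,r2:162,r3:162

STATUS = VALUE 162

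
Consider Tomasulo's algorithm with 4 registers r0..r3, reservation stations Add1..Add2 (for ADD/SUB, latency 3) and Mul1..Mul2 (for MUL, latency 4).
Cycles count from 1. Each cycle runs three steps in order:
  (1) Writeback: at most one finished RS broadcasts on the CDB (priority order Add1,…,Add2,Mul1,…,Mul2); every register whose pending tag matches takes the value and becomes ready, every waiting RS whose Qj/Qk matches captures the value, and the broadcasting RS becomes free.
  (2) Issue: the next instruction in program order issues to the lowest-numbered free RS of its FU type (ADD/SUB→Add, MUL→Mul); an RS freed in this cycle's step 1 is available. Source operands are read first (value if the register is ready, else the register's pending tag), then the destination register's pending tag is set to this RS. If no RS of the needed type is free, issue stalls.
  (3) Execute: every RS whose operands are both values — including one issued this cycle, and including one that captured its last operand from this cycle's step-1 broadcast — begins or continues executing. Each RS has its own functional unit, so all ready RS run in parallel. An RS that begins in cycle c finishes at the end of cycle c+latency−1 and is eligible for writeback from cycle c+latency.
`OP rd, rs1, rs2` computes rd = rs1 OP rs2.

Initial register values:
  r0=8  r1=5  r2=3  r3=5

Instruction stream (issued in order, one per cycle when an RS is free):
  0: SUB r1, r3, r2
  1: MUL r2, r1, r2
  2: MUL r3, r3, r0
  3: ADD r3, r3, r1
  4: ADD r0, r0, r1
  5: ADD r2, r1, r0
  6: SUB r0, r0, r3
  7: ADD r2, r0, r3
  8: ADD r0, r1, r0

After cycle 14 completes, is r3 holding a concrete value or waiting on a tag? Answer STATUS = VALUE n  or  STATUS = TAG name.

  c1: issue SUB r1<-Add1  regs: r0:8,r1:Add1,r2:3,r3:5
  c2: issue MUL r2<-Mul1  regs: r0:8,r1:Add1,r2:Mul1,r3:5
  c3: issue MUL r3<-Mul2  regs: r0:8,r1:Add1,r2:Mul1,r3:Mul2
  c4: CDB Add1=2; issue ADD r3<-Add1  regs: r0:8,r1:2,r2:Mul1,r3:Add1
  c5: issue ADD r0<-Add2  regs: r0:Add2,r1:2,r2:Mul1,r3:Add1
  c6: stall  regs: r0:Add2,r1:2,r2:Mul1,r3:Add1
  c7: CDB Mul2=40; stall  regs: r0:Add2,r1:2,r2:Mul1,r3:Add1
  c8: CDB Add2=10; issue ADD r2<-Add2  regs: r0:10,r1:2,r2:Add2,r3:Add1
  c9: CDB Mul1=6; stall  regs: r0:10,r1:2,r2:Add2,r3:Add1
  c10: CDB Add1=42; issue SUB r0<-Add1  regs: r0:Add1,r1:2,r2:Add2,r3:42
  c11: CDB Add2=12; issue ADD r2<-Add2  regs: r0:Add1,r1:2,r2:Add2,r3:42
  c12: stall  regs: r0:Add1,r1:2,r2:Add2,r3:42
  c13: CDB Add1=-32; issue ADD r0<-Add1  regs: r0:Add1,r1:2,r2:Add2,r3:42
  c14: -  regs: r0:Add1,r1:2,r2:Add2,r3:42

STATUS = VALUE 42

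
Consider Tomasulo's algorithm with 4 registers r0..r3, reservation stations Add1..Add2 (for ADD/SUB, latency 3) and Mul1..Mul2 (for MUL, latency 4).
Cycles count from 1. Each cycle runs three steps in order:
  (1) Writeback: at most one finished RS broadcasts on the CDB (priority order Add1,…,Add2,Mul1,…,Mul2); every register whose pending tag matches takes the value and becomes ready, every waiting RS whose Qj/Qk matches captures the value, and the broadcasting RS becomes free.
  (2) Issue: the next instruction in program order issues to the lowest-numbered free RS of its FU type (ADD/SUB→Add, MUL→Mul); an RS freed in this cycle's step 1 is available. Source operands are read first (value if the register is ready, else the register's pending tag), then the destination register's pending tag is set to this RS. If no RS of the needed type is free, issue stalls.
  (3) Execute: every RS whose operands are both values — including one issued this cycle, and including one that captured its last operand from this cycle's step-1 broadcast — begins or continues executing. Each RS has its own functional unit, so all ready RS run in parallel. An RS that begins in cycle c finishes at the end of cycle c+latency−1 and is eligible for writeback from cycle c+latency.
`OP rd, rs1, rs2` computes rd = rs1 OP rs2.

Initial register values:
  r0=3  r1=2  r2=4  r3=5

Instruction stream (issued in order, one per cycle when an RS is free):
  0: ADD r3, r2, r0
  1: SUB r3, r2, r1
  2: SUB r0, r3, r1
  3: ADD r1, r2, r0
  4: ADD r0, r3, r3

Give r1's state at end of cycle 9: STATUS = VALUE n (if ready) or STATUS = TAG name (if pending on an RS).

STATUS = TAG Add2

c1: issue ADD r3<-Add1 | r0:3,r1:2,r2:4,r3:Add1
c2: issue SUB r3<-Add2 | r0:3,r1:2,r2:4,r3:Add2
c3: stall | r0:3,r1:2,r2:4,r3:Add2
c4: CDB Add1=7; issue SUB r0<-Add1 | r0:Add1,r1:2,r2:4,r3:Add2
c5: CDB Add2=2; issue ADD r1<-Add2 | r0:Add1,r1:Add2,r2:4,r3:2
c6: stall | r0:Add1,r1:Add2,r2:4,r3:2
c7: stall | r0:Add1,r1:Add2,r2:4,r3:2
c8: CDB Add1=0; issue ADD r0<-Add1 | r0:Add1,r1:Add2,r2:4,r3:2
c9: - | r0:Add1,r1:Add2,r2:4,r3:2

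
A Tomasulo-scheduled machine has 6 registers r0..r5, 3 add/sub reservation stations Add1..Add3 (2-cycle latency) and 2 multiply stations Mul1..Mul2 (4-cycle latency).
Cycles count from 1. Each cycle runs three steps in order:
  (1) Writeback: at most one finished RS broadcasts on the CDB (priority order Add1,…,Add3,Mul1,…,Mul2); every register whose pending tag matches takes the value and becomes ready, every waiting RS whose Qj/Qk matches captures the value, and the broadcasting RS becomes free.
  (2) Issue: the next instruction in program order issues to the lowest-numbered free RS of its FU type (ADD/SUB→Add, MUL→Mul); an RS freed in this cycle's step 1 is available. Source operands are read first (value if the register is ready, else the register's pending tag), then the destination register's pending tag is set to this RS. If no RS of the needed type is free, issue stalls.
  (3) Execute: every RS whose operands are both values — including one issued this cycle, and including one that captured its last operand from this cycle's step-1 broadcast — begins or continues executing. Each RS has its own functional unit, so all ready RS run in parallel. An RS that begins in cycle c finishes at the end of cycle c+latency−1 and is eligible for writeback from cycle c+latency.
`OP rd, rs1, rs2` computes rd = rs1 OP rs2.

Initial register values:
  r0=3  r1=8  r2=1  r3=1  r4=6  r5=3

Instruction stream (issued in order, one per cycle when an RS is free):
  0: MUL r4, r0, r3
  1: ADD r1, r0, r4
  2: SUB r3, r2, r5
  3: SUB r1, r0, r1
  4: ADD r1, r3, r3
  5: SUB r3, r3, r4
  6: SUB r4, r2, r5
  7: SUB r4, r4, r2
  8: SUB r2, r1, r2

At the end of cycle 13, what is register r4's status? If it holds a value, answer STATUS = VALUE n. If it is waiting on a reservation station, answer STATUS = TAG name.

STATUS = VALUE -3

cycle 1: issue MUL r4<-Mul1 // r0:3,r1:8,r2:1,r3:1,r4:Mul1,r5:3
cycle 2: issue ADD r1<-Add1 // r0:3,r1:Add1,r2:1,r3:1,r4:Mul1,r5:3
cycle 3: issue SUB r3<-Add2 // r0:3,r1:Add1,r2:1,r3:Add2,r4:Mul1,r5:3
cycle 4: issue SUB r1<-Add3 // r0:3,r1:Add3,r2:1,r3:Add2,r4:Mul1,r5:3
cycle 5: CDB Add2=-2; issue ADD r1<-Add2 // r0:3,r1:Add2,r2:1,r3:-2,r4:Mul1,r5:3
cycle 6: CDB Mul1=3; stall // r0:3,r1:Add2,r2:1,r3:-2,r4:3,r5:3
cycle 7: CDB Add2=-4; issue SUB r3<-Add2 // r0:3,r1:-4,r2:1,r3:Add2,r4:3,r5:3
cycle 8: CDB Add1=6; issue SUB r4<-Add1 // r0:3,r1:-4,r2:1,r3:Add2,r4:Add1,r5:3
cycle 9: CDB Add2=-5; issue SUB r4<-Add2 // r0:3,r1:-4,r2:1,r3:-5,r4:Add2,r5:3
cycle 10: CDB Add1=-2; issue SUB r2<-Add1 // r0:3,r1:-4,r2:Add1,r3:-5,r4:Add2,r5:3
cycle 11: CDB Add3=-3 // r0:3,r1:-4,r2:Add1,r3:-5,r4:Add2,r5:3
cycle 12: CDB Add1=-5 // r0:3,r1:-4,r2:-5,r3:-5,r4:Add2,r5:3
cycle 13: CDB Add2=-3 // r0:3,r1:-4,r2:-5,r3:-5,r4:-3,r5:3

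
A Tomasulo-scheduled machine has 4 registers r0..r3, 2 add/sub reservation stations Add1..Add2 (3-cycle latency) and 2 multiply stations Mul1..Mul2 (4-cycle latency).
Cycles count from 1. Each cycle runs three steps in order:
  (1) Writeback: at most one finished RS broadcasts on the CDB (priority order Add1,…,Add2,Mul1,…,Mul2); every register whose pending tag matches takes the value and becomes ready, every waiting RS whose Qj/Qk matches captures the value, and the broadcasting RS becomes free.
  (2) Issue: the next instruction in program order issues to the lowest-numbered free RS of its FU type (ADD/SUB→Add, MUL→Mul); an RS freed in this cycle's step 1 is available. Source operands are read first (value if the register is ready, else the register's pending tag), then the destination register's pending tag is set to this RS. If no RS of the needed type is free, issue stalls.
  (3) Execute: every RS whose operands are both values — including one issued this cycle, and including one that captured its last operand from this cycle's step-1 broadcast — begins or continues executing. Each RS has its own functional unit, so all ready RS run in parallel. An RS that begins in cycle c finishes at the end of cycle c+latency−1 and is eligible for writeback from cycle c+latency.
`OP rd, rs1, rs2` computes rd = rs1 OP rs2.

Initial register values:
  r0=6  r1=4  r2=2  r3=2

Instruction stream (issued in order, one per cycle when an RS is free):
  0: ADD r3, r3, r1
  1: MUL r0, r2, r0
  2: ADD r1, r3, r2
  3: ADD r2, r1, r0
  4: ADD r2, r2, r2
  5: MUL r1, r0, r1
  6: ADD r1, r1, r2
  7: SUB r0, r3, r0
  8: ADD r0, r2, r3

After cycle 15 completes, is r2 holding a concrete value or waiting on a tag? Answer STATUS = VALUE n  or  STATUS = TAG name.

STATUS = VALUE 40

c1: issue ADD r3<-Add1 | r0:6,r1:4,r2:2,r3:Add1
c2: issue MUL r0<-Mul1 | r0:Mul1,r1:4,r2:2,r3:Add1
c3: issue ADD r1<-Add2 | r0:Mul1,r1:Add2,r2:2,r3:Add1
c4: CDB Add1=6; issue ADD r2<-Add1 | r0:Mul1,r1:Add2,r2:Add1,r3:6
c5: stall | r0:Mul1,r1:Add2,r2:Add1,r3:6
c6: CDB Mul1=12; stall | r0:12,r1:Add2,r2:Add1,r3:6
c7: CDB Add2=8; issue ADD r2<-Add2 | r0:12,r1:8,r2:Add2,r3:6
c8: issue MUL r1<-Mul1 | r0:12,r1:Mul1,r2:Add2,r3:6
c9: stall | r0:12,r1:Mul1,r2:Add2,r3:6
c10: CDB Add1=20; issue ADD r1<-Add1 | r0:12,r1:Add1,r2:Add2,r3:6
c11: stall | r0:12,r1:Add1,r2:Add2,r3:6
c12: CDB Mul1=96; stall | r0:12,r1:Add1,r2:Add2,r3:6
c13: CDB Add2=40; issue SUB r0<-Add2 | r0:Add2,r1:Add1,r2:40,r3:6
c14: stall | r0:Add2,r1:Add1,r2:40,r3:6
c15: stall | r0:Add2,r1:Add1,r2:40,r3:6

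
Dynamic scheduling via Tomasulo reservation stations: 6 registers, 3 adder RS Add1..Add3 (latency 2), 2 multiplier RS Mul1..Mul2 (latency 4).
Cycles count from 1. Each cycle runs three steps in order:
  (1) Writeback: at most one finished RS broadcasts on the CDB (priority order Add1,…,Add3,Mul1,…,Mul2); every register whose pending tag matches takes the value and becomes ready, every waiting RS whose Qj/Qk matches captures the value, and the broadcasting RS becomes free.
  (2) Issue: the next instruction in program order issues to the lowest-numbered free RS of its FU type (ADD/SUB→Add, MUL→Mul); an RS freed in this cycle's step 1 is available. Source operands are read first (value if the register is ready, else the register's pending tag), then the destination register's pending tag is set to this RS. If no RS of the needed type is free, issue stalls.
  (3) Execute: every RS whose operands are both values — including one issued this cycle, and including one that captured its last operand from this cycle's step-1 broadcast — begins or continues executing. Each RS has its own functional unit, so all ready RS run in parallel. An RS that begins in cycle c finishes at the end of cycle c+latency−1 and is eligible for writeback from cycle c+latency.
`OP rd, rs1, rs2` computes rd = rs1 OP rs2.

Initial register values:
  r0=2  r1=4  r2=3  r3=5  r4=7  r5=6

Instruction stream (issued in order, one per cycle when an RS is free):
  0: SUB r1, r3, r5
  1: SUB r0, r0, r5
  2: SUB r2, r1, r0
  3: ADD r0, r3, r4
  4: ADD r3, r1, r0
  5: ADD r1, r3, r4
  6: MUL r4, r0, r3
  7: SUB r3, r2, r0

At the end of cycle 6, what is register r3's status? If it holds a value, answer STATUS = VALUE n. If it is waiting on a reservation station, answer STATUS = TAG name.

cycle 1: issue SUB r1<-Add1 // r0:2,r1:Add1,r2:3,r3:5,r4:7,r5:6
cycle 2: issue SUB r0<-Add2 // r0:Add2,r1:Add1,r2:3,r3:5,r4:7,r5:6
cycle 3: CDB Add1=-1; issue SUB r2<-Add1 // r0:Add2,r1:-1,r2:Add1,r3:5,r4:7,r5:6
cycle 4: CDB Add2=-4; issue ADD r0<-Add2 // r0:Add2,r1:-1,r2:Add1,r3:5,r4:7,r5:6
cycle 5: issue ADD r3<-Add3 // r0:Add2,r1:-1,r2:Add1,r3:Add3,r4:7,r5:6
cycle 6: CDB Add1=3; issue ADD r1<-Add1 // r0:Add2,r1:Add1,r2:3,r3:Add3,r4:7,r5:6

STATUS = TAG Add3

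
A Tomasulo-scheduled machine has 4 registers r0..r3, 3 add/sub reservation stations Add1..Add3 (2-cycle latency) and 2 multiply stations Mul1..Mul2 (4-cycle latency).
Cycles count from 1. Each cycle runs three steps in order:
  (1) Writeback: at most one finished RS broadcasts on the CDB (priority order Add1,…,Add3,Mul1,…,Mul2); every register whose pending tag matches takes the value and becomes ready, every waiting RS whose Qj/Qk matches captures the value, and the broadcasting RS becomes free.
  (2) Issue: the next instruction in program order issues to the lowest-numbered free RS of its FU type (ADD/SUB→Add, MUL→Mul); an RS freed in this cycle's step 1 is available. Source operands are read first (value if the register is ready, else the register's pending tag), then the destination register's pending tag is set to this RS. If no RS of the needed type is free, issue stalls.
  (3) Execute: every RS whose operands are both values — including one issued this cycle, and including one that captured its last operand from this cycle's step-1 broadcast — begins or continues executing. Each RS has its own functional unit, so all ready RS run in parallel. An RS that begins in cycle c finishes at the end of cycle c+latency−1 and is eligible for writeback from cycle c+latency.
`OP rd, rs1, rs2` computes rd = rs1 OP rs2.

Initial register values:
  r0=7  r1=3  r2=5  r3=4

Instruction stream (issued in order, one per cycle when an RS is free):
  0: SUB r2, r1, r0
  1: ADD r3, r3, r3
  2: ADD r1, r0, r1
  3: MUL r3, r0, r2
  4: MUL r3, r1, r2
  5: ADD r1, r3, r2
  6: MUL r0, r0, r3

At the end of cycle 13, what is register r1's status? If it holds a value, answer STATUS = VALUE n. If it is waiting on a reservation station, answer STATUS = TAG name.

STATUS = VALUE -44

c1: issue SUB r2<-Add1 | r0:7,r1:3,r2:Add1,r3:4
c2: issue ADD r3<-Add2 | r0:7,r1:3,r2:Add1,r3:Add2
c3: CDB Add1=-4; issue ADD r1<-Add1 | r0:7,r1:Add1,r2:-4,r3:Add2
c4: CDB Add2=8; issue MUL r3<-Mul1 | r0:7,r1:Add1,r2:-4,r3:Mul1
c5: CDB Add1=10; issue MUL r3<-Mul2 | r0:7,r1:10,r2:-4,r3:Mul2
c6: issue ADD r1<-Add1 | r0:7,r1:Add1,r2:-4,r3:Mul2
c7: stall | r0:7,r1:Add1,r2:-4,r3:Mul2
c8: CDB Mul1=-28; issue MUL r0<-Mul1 | r0:Mul1,r1:Add1,r2:-4,r3:Mul2
c9: CDB Mul2=-40 | r0:Mul1,r1:Add1,r2:-4,r3:-40
c10: - | r0:Mul1,r1:Add1,r2:-4,r3:-40
c11: CDB Add1=-44 | r0:Mul1,r1:-44,r2:-4,r3:-40
c12: - | r0:Mul1,r1:-44,r2:-4,r3:-40
c13: CDB Mul1=-280 | r0:-280,r1:-44,r2:-4,r3:-40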